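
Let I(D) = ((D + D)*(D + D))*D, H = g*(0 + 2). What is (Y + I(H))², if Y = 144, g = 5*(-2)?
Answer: 1014804736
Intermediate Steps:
g = -10
H = -20 (H = -10*(0 + 2) = -10*2 = -20)
I(D) = 4*D³ (I(D) = ((2*D)*(2*D))*D = (4*D²)*D = 4*D³)
(Y + I(H))² = (144 + 4*(-20)³)² = (144 + 4*(-8000))² = (144 - 32000)² = (-31856)² = 1014804736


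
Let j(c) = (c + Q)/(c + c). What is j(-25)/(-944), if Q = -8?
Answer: -33/47200 ≈ -0.00069915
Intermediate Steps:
j(c) = (-8 + c)/(2*c) (j(c) = (c - 8)/(c + c) = (-8 + c)/((2*c)) = (-8 + c)*(1/(2*c)) = (-8 + c)/(2*c))
j(-25)/(-944) = ((½)*(-8 - 25)/(-25))/(-944) = ((½)*(-1/25)*(-33))*(-1/944) = (33/50)*(-1/944) = -33/47200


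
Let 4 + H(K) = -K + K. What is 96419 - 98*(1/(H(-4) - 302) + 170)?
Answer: 12203176/153 ≈ 79759.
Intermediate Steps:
H(K) = -4 (H(K) = -4 + (-K + K) = -4 + 0 = -4)
96419 - 98*(1/(H(-4) - 302) + 170) = 96419 - 98*(1/(-4 - 302) + 170) = 96419 - 98*(1/(-306) + 170) = 96419 - 98*(-1/306 + 170) = 96419 - 98*52019/306 = 96419 - 2548931/153 = 12203176/153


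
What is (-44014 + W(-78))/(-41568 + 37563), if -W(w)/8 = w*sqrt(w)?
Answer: 44014/4005 - 208*I*sqrt(78)/1335 ≈ 10.99 - 1.376*I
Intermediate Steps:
W(w) = -8*w**(3/2) (W(w) = -8*w*sqrt(w) = -8*w**(3/2))
(-44014 + W(-78))/(-41568 + 37563) = (-44014 - (-624)*I*sqrt(78))/(-41568 + 37563) = (-44014 - (-624)*I*sqrt(78))/(-4005) = (-44014 + 624*I*sqrt(78))*(-1/4005) = 44014/4005 - 208*I*sqrt(78)/1335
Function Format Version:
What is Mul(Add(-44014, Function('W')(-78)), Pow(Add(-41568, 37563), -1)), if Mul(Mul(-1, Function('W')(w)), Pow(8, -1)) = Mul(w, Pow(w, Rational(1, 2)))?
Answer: Add(Rational(44014, 4005), Mul(Rational(-208, 1335), I, Pow(78, Rational(1, 2)))) ≈ Add(10.990, Mul(-1.3760, I))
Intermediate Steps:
Function('W')(w) = Mul(-8, Pow(w, Rational(3, 2))) (Function('W')(w) = Mul(-8, Mul(w, Pow(w, Rational(1, 2)))) = Mul(-8, Pow(w, Rational(3, 2))))
Mul(Add(-44014, Function('W')(-78)), Pow(Add(-41568, 37563), -1)) = Mul(Add(-44014, Mul(-8, Pow(-78, Rational(3, 2)))), Pow(Add(-41568, 37563), -1)) = Mul(Add(-44014, Mul(-8, Mul(-78, I, Pow(78, Rational(1, 2))))), Pow(-4005, -1)) = Mul(Add(-44014, Mul(624, I, Pow(78, Rational(1, 2)))), Rational(-1, 4005)) = Add(Rational(44014, 4005), Mul(Rational(-208, 1335), I, Pow(78, Rational(1, 2))))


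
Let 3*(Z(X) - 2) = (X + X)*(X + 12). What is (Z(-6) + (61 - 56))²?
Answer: 289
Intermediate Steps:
Z(X) = 2 + 2*X*(12 + X)/3 (Z(X) = 2 + ((X + X)*(X + 12))/3 = 2 + ((2*X)*(12 + X))/3 = 2 + (2*X*(12 + X))/3 = 2 + 2*X*(12 + X)/3)
(Z(-6) + (61 - 56))² = ((2 + 8*(-6) + (⅔)*(-6)²) + (61 - 56))² = ((2 - 48 + (⅔)*36) + 5)² = ((2 - 48 + 24) + 5)² = (-22 + 5)² = (-17)² = 289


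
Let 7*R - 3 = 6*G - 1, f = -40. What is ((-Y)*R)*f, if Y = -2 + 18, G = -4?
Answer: -14080/7 ≈ -2011.4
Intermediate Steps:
Y = 16
R = -22/7 (R = 3/7 + (6*(-4) - 1)/7 = 3/7 + (-24 - 1)/7 = 3/7 + (⅐)*(-25) = 3/7 - 25/7 = -22/7 ≈ -3.1429)
((-Y)*R)*f = (-1*16*(-22/7))*(-40) = -16*(-22/7)*(-40) = (352/7)*(-40) = -14080/7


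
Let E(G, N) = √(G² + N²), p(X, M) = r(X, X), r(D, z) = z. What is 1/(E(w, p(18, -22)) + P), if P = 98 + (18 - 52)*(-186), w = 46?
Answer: 3211/20619822 - √610/20619822 ≈ 0.00015453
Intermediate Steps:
p(X, M) = X
P = 6422 (P = 98 - 34*(-186) = 98 + 6324 = 6422)
1/(E(w, p(18, -22)) + P) = 1/(√(46² + 18²) + 6422) = 1/(√(2116 + 324) + 6422) = 1/(√2440 + 6422) = 1/(2*√610 + 6422) = 1/(6422 + 2*√610)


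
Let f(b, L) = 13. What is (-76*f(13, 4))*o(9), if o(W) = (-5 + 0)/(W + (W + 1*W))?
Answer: 4940/27 ≈ 182.96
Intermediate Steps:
o(W) = -5/(3*W) (o(W) = -5/(W + (W + W)) = -5/(W + 2*W) = -5*1/(3*W) = -5/(3*W))
(-76*f(13, 4))*o(9) = (-76*13)*(-5/3/9) = -(-4940)/(3*9) = -988*(-5/27) = 4940/27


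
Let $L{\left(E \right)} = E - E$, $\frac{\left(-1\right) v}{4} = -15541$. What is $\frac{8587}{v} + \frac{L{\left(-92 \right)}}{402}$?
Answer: $\frac{8587}{62164} \approx 0.13813$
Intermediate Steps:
$v = 62164$ ($v = \left(-4\right) \left(-15541\right) = 62164$)
$L{\left(E \right)} = 0$
$\frac{8587}{v} + \frac{L{\left(-92 \right)}}{402} = \frac{8587}{62164} + \frac{0}{402} = 8587 \cdot \frac{1}{62164} + 0 \cdot \frac{1}{402} = \frac{8587}{62164} + 0 = \frac{8587}{62164}$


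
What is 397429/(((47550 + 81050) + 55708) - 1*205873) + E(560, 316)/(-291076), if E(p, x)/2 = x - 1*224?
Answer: -28921502891/1569263485 ≈ -18.430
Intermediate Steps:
E(p, x) = -448 + 2*x (E(p, x) = 2*(x - 1*224) = 2*(x - 224) = 2*(-224 + x) = -448 + 2*x)
397429/(((47550 + 81050) + 55708) - 1*205873) + E(560, 316)/(-291076) = 397429/(((47550 + 81050) + 55708) - 1*205873) + (-448 + 2*316)/(-291076) = 397429/((128600 + 55708) - 205873) + (-448 + 632)*(-1/291076) = 397429/(184308 - 205873) + 184*(-1/291076) = 397429/(-21565) - 46/72769 = 397429*(-1/21565) - 46/72769 = -397429/21565 - 46/72769 = -28921502891/1569263485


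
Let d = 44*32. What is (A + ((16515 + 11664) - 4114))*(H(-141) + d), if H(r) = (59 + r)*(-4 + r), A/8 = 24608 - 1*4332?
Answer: 2477058354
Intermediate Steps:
A = 162208 (A = 8*(24608 - 1*4332) = 8*(24608 - 4332) = 8*20276 = 162208)
d = 1408
H(r) = (-4 + r)*(59 + r)
(A + ((16515 + 11664) - 4114))*(H(-141) + d) = (162208 + ((16515 + 11664) - 4114))*((-236 + (-141)² + 55*(-141)) + 1408) = (162208 + (28179 - 4114))*((-236 + 19881 - 7755) + 1408) = (162208 + 24065)*(11890 + 1408) = 186273*13298 = 2477058354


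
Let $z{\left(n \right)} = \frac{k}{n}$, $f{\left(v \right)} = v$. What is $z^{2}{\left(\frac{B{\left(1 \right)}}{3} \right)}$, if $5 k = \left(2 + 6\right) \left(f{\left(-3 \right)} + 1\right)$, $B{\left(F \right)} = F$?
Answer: $\frac{2304}{25} \approx 92.16$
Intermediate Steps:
$k = - \frac{16}{5}$ ($k = \frac{\left(2 + 6\right) \left(-3 + 1\right)}{5} = \frac{8 \left(-2\right)}{5} = \frac{1}{5} \left(-16\right) = - \frac{16}{5} \approx -3.2$)
$z{\left(n \right)} = - \frac{16}{5 n}$
$z^{2}{\left(\frac{B{\left(1 \right)}}{3} \right)} = \left(- \frac{16}{5 \cdot 1 \cdot \frac{1}{3}}\right)^{2} = \left(- \frac{16 \frac{1}{\frac{1}{3}}}{5}\right)^{2} = \left(\left(- \frac{16}{5}\right) 3\right)^{2} = \left(- \frac{48}{5}\right)^{2} = \frac{2304}{25}$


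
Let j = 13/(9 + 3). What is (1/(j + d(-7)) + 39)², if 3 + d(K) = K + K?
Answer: 55308969/36481 ≈ 1516.1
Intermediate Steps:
j = 13/12 ≈ 1.0833
d(K) = -3 + 2*K (d(K) = -3 + (K + K) = -3 + 2*K)
(1/(j + d(-7)) + 39)² = (1/(13/12 + (-3 + 2*(-7))) + 39)² = (1/(13/12 + (-3 - 14)) + 39)² = (1/(13/12 - 17) + 39)² = (1/(-191/12) + 39)² = (-12/191 + 39)² = (7437/191)² = 55308969/36481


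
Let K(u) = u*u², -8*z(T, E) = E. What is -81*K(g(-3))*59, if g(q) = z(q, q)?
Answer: -129033/512 ≈ -252.02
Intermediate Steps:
z(T, E) = -E/8
g(q) = -q/8
K(u) = u³
-81*K(g(-3))*59 = -81*(-⅛*(-3))³*59 = -81*(3/8)³*59 = -81*27/512*59 = -2187/512*59 = -129033/512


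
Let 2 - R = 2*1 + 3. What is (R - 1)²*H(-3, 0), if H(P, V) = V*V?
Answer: 0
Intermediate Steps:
H(P, V) = V²
R = -3 (R = 2 - (2*1 + 3) = 2 - (2 + 3) = 2 - 1*5 = 2 - 5 = -3)
(R - 1)²*H(-3, 0) = (-3 - 1)²*0² = (-4)²*0 = 16*0 = 0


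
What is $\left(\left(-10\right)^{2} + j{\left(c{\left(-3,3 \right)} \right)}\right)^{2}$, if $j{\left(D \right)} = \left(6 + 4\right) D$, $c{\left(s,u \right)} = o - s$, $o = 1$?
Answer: $19600$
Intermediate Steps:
$c{\left(s,u \right)} = 1 - s$
$j{\left(D \right)} = 10 D$
$\left(\left(-10\right)^{2} + j{\left(c{\left(-3,3 \right)} \right)}\right)^{2} = \left(\left(-10\right)^{2} + 10 \left(1 - -3\right)\right)^{2} = \left(100 + 10 \left(1 + 3\right)\right)^{2} = \left(100 + 10 \cdot 4\right)^{2} = \left(100 + 40\right)^{2} = 140^{2} = 19600$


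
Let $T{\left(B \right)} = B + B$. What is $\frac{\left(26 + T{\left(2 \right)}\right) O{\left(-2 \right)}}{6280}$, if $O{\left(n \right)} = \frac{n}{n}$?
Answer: $\frac{3}{628} \approx 0.0047771$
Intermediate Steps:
$T{\left(B \right)} = 2 B$
$O{\left(n \right)} = 1$
$\frac{\left(26 + T{\left(2 \right)}\right) O{\left(-2 \right)}}{6280} = \frac{\left(26 + 2 \cdot 2\right) 1}{6280} = \left(26 + 4\right) 1 \cdot \frac{1}{6280} = 30 \cdot 1 \cdot \frac{1}{6280} = 30 \cdot \frac{1}{6280} = \frac{3}{628}$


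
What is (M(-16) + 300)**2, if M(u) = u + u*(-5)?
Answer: 132496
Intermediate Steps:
M(u) = -4*u (M(u) = u - 5*u = -4*u)
(M(-16) + 300)**2 = (-4*(-16) + 300)**2 = (64 + 300)**2 = 364**2 = 132496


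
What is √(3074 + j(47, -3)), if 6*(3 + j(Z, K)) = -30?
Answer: √3066 ≈ 55.371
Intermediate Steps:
j(Z, K) = -8 (j(Z, K) = -3 + (⅙)*(-30) = -3 - 5 = -8)
√(3074 + j(47, -3)) = √(3074 - 8) = √3066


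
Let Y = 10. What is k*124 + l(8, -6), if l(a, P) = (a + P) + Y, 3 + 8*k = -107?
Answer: -1693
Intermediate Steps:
k = -55/4 (k = -3/8 + (1/8)*(-107) = -3/8 - 107/8 = -55/4 ≈ -13.750)
l(a, P) = 10 + P + a (l(a, P) = (a + P) + 10 = (P + a) + 10 = 10 + P + a)
k*124 + l(8, -6) = -55/4*124 + (10 - 6 + 8) = -1705 + 12 = -1693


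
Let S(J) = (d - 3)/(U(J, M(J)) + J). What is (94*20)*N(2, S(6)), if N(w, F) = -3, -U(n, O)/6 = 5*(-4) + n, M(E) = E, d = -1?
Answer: -5640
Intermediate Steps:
U(n, O) = 120 - 6*n (U(n, O) = -6*(5*(-4) + n) = -6*(-20 + n) = 120 - 6*n)
S(J) = -4/(120 - 5*J) (S(J) = (-1 - 3)/((120 - 6*J) + J) = -4/(120 - 5*J))
(94*20)*N(2, S(6)) = (94*20)*(-3) = 1880*(-3) = -5640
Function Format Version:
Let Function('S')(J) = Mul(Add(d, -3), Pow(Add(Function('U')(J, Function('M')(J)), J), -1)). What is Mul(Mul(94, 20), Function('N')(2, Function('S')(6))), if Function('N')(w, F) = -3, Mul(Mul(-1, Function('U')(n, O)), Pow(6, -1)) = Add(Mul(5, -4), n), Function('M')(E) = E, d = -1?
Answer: -5640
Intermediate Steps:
Function('U')(n, O) = Add(120, Mul(-6, n)) (Function('U')(n, O) = Mul(-6, Add(Mul(5, -4), n)) = Mul(-6, Add(-20, n)) = Add(120, Mul(-6, n)))
Function('S')(J) = Mul(-4, Pow(Add(120, Mul(-5, J)), -1)) (Function('S')(J) = Mul(Add(-1, -3), Pow(Add(Add(120, Mul(-6, J)), J), -1)) = Mul(-4, Pow(Add(120, Mul(-5, J)), -1)))
Mul(Mul(94, 20), Function('N')(2, Function('S')(6))) = Mul(Mul(94, 20), -3) = Mul(1880, -3) = -5640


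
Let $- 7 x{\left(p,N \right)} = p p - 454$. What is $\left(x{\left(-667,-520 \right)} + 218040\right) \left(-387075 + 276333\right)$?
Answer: $- \frac{119805678990}{7} \approx -1.7115 \cdot 10^{10}$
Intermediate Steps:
$x{\left(p,N \right)} = \frac{454}{7} - \frac{p^{2}}{7}$ ($x{\left(p,N \right)} = - \frac{p p - 454}{7} = - \frac{p^{2} - 454}{7} = - \frac{-454 + p^{2}}{7} = \frac{454}{7} - \frac{p^{2}}{7}$)
$\left(x{\left(-667,-520 \right)} + 218040\right) \left(-387075 + 276333\right) = \left(\left(\frac{454}{7} - \frac{\left(-667\right)^{2}}{7}\right) + 218040\right) \left(-387075 + 276333\right) = \left(\left(\frac{454}{7} - \frac{444889}{7}\right) + 218040\right) \left(-110742\right) = \left(- \frac{444435}{7} + 218040\right) \left(-110742\right) = \frac{1081845}{7} \left(-110742\right) = - \frac{119805678990}{7}$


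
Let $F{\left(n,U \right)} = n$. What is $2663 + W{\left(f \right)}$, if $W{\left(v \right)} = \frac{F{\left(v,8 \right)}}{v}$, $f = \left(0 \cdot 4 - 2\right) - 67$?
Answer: $2664$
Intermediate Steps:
$f = -69$ ($f = \left(0 - 2\right) - 67 = -2 - 67 = -69$)
$W{\left(v \right)} = 1$ ($W{\left(v \right)} = \frac{v}{v} = 1$)
$2663 + W{\left(f \right)} = 2663 + 1 = 2664$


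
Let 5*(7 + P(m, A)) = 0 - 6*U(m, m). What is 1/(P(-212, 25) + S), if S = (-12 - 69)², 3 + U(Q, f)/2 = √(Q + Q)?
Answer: 82015/538147346 + 30*I*√106/269073673 ≈ 0.0001524 + 1.1479e-6*I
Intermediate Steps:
U(Q, f) = -6 + 2*√2*√Q (U(Q, f) = -6 + 2*√(Q + Q) = -6 + 2*√(2*Q) = -6 + 2*(√2*√Q) = -6 + 2*√2*√Q)
P(m, A) = ⅕ - 12*√2*√m/5 (P(m, A) = -7 + (0 - 6*(-6 + 2*√2*√m))/5 = -7 + (0 + (36 - 12*√2*√m))/5 = -7 + (36 - 12*√2*√m)/5 = -7 + (36/5 - 12*√2*√m/5) = ⅕ - 12*√2*√m/5)
S = 6561 (S = (-81)² = 6561)
1/(P(-212, 25) + S) = 1/((⅕ - 12*√2*√(-212)/5) + 6561) = 1/((⅕ - 12*√2*2*I*√53/5) + 6561) = 1/((⅕ - 24*I*√106/5) + 6561) = 1/(32806/5 - 24*I*√106/5)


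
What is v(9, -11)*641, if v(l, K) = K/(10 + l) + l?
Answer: 102560/19 ≈ 5397.9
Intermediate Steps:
v(l, K) = l + K/(10 + l) (v(l, K) = K/(10 + l) + l = l + K/(10 + l))
v(9, -11)*641 = ((-11 + 9² + 10*9)/(10 + 9))*641 = ((-11 + 81 + 90)/19)*641 = ((1/19)*160)*641 = (160/19)*641 = 102560/19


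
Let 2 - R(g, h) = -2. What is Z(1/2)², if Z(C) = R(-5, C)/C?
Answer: 64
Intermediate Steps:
R(g, h) = 4 (R(g, h) = 2 - 1*(-2) = 2 + 2 = 4)
Z(C) = 4/C
Z(1/2)² = (4/(1/2))² = (4/(½))² = (4*2)² = 8² = 64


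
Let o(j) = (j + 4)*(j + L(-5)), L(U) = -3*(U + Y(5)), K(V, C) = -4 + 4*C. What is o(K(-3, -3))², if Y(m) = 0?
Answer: 144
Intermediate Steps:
L(U) = -3*U (L(U) = -3*(U + 0) = -3*U)
o(j) = (4 + j)*(15 + j) (o(j) = (j + 4)*(j - 3*(-5)) = (4 + j)*(j + 15) = (4 + j)*(15 + j))
o(K(-3, -3))² = (60 + (-4 + 4*(-3))² + 19*(-4 + 4*(-3)))² = (60 + (-4 - 12)² + 19*(-4 - 12))² = (60 + (-16)² + 19*(-16))² = (60 + 256 - 304)² = 12² = 144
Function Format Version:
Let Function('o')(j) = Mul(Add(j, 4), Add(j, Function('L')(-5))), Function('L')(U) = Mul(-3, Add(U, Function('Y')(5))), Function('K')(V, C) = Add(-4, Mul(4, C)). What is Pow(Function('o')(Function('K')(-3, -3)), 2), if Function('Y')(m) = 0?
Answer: 144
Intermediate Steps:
Function('L')(U) = Mul(-3, U) (Function('L')(U) = Mul(-3, Add(U, 0)) = Mul(-3, U))
Function('o')(j) = Mul(Add(4, j), Add(15, j)) (Function('o')(j) = Mul(Add(j, 4), Add(j, Mul(-3, -5))) = Mul(Add(4, j), Add(j, 15)) = Mul(Add(4, j), Add(15, j)))
Pow(Function('o')(Function('K')(-3, -3)), 2) = Pow(Add(60, Pow(Add(-4, Mul(4, -3)), 2), Mul(19, Add(-4, Mul(4, -3)))), 2) = Pow(Add(60, Pow(Add(-4, -12), 2), Mul(19, Add(-4, -12))), 2) = Pow(Add(60, Pow(-16, 2), Mul(19, -16)), 2) = Pow(Add(60, 256, -304), 2) = Pow(12, 2) = 144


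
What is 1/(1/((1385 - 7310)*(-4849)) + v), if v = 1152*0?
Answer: 28730325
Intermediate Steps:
v = 0
1/(1/((1385 - 7310)*(-4849)) + v) = 1/(1/((1385 - 7310)*(-4849)) + 0) = 1/(-1/4849/(-5925) + 0) = 1/(-1/5925*(-1/4849) + 0) = 1/(1/28730325 + 0) = 1/(1/28730325) = 28730325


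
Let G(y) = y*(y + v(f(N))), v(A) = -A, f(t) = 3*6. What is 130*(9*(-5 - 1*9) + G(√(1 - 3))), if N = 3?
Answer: -16640 - 2340*I*√2 ≈ -16640.0 - 3309.3*I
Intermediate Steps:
f(t) = 18
G(y) = y*(-18 + y) (G(y) = y*(y - 1*18) = y*(y - 18) = y*(-18 + y))
130*(9*(-5 - 1*9) + G(√(1 - 3))) = 130*(9*(-5 - 1*9) + √(1 - 3)*(-18 + √(1 - 3))) = 130*(9*(-5 - 9) + √(-2)*(-18 + √(-2))) = 130*(9*(-14) + (I*√2)*(-18 + I*√2)) = 130*(-126 + I*√2*(-18 + I*√2)) = -16380 + 130*I*√2*(-18 + I*√2)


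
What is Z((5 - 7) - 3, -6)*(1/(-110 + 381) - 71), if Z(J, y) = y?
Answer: 115440/271 ≈ 425.98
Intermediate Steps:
Z((5 - 7) - 3, -6)*(1/(-110 + 381) - 71) = -6*(1/(-110 + 381) - 71) = -6*(1/271 - 71) = -6*(-19240/271) = 115440/271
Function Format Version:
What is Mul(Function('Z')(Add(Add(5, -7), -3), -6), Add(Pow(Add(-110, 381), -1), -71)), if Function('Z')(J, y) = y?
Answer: Rational(115440, 271) ≈ 425.98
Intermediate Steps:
Mul(Function('Z')(Add(Add(5, -7), -3), -6), Add(Pow(Add(-110, 381), -1), -71)) = Mul(-6, Add(Pow(Add(-110, 381), -1), -71)) = Mul(-6, Add(Pow(271, -1), -71)) = Mul(-6, Add(Rational(1, 271), -71)) = Mul(-6, Rational(-19240, 271)) = Rational(115440, 271)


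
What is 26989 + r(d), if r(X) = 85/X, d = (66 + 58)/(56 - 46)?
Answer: 1673743/62 ≈ 26996.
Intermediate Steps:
d = 62/5 (d = 124/10 = 124*(⅒) = 62/5 ≈ 12.400)
26989 + r(d) = 26989 + 85/(62/5) = 26989 + 85*(5/62) = 26989 + 425/62 = 1673743/62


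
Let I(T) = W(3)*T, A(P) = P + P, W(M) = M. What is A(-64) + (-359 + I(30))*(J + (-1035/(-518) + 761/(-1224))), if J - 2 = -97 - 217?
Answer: 26448570451/317016 ≈ 83430.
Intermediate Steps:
J = -312 (J = 2 + (-97 - 217) = 2 - 314 = -312)
A(P) = 2*P
I(T) = 3*T
A(-64) + (-359 + I(30))*(J + (-1035/(-518) + 761/(-1224))) = 2*(-64) + (-359 + 3*30)*(-312 + (-1035/(-518) + 761/(-1224))) = -128 + (-359 + 90)*(-312 + (-1035*(-1/518) + 761*(-1/1224))) = -128 - 269*(-312 + (1035/518 - 761/1224)) = -128 - 269*(-312 + 436321/317016) = -128 - 269*(-98472671/317016) = -128 + 26489148499/317016 = 26448570451/317016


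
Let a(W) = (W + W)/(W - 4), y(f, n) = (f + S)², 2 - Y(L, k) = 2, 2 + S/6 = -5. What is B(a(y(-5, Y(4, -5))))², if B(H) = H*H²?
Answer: 7436254918972709007424/114934804865416265625 ≈ 64.700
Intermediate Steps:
S = -42 (S = -12 + 6*(-5) = -12 - 30 = -42)
Y(L, k) = 0 (Y(L, k) = 2 - 1*2 = 2 - 2 = 0)
y(f, n) = (-42 + f)² (y(f, n) = (f - 42)² = (-42 + f)²)
a(W) = 2*W/(-4 + W) (a(W) = (2*W)/(-4 + W) = 2*W/(-4 + W))
B(H) = H³
B(a(y(-5, Y(4, -5))))² = ((2*(-42 - 5)²/(-4 + (-42 - 5)²))³)² = ((2*(-47)²/(-4 + (-47)²))³)² = ((2*2209/(-4 + 2209))³)² = ((2*2209/2205)³)² = ((2*2209*(1/2205))³)² = ((4418/2205)³)² = (86233722632/10720765125)² = 7436254918972709007424/114934804865416265625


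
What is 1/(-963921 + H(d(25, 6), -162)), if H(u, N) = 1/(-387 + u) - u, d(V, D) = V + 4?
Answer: -358/345094101 ≈ -1.0374e-6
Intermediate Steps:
d(V, D) = 4 + V
1/(-963921 + H(d(25, 6), -162)) = 1/(-963921 + (1 - (4 + 25)² + 387*(4 + 25))/(-387 + (4 + 25))) = 1/(-963921 + (1 - 1*29² + 387*29)/(-387 + 29)) = 1/(-963921 + (1 - 1*841 + 11223)/(-358)) = 1/(-963921 - (1 - 841 + 11223)/358) = 1/(-963921 - 1/358*10383) = 1/(-963921 - 10383/358) = 1/(-345094101/358) = -358/345094101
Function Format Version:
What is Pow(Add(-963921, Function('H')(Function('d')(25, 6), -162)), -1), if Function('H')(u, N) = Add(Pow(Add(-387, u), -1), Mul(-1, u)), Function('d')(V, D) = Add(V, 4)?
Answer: Rational(-358, 345094101) ≈ -1.0374e-6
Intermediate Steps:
Function('d')(V, D) = Add(4, V)
Pow(Add(-963921, Function('H')(Function('d')(25, 6), -162)), -1) = Pow(Add(-963921, Mul(Pow(Add(-387, Add(4, 25)), -1), Add(1, Mul(-1, Pow(Add(4, 25), 2)), Mul(387, Add(4, 25))))), -1) = Pow(Add(-963921, Mul(Pow(Add(-387, 29), -1), Add(1, Mul(-1, Pow(29, 2)), Mul(387, 29)))), -1) = Pow(Add(-963921, Mul(Pow(-358, -1), Add(1, Mul(-1, 841), 11223))), -1) = Pow(Add(-963921, Mul(Rational(-1, 358), Add(1, -841, 11223))), -1) = Pow(Add(-963921, Mul(Rational(-1, 358), 10383)), -1) = Pow(Add(-963921, Rational(-10383, 358)), -1) = Pow(Rational(-345094101, 358), -1) = Rational(-358, 345094101)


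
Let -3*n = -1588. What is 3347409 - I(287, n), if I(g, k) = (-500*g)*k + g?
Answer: 237919366/3 ≈ 7.9306e+7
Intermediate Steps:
n = 1588/3 (n = -⅓*(-1588) = 1588/3 ≈ 529.33)
I(g, k) = g - 500*g*k (I(g, k) = -500*g*k + g = g - 500*g*k)
3347409 - I(287, n) = 3347409 - 287*(1 - 500*1588/3) = 3347409 - 287*(1 - 794000/3) = 3347409 - 287*(-793997)/3 = 3347409 - 1*(-227877139/3) = 3347409 + 227877139/3 = 237919366/3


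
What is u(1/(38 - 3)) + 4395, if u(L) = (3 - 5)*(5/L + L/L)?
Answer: 4043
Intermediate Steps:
u(L) = -2 - 10/L (u(L) = -2*(5/L + 1) = -2*(1 + 5/L) = -2 - 10/L)
u(1/(38 - 3)) + 4395 = (-2 - 10/(1/(38 - 3))) + 4395 = (-2 - 10/(1/35)) + 4395 = (-2 - 10/1/35) + 4395 = (-2 - 10*35) + 4395 = (-2 - 350) + 4395 = -352 + 4395 = 4043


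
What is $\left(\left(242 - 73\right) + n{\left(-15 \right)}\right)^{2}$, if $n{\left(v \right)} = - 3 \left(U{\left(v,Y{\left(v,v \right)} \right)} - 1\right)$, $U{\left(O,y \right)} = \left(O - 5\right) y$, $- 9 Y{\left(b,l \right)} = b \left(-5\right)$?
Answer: $107584$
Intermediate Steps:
$Y{\left(b,l \right)} = \frac{5 b}{9}$ ($Y{\left(b,l \right)} = - \frac{b \left(-5\right)}{9} = - \frac{\left(-5\right) b}{9} = \frac{5 b}{9}$)
$U{\left(O,y \right)} = y \left(-5 + O\right)$ ($U{\left(O,y \right)} = \left(-5 + O\right) y = y \left(-5 + O\right)$)
$n{\left(v \right)} = 3 - \frac{5 v \left(-5 + v\right)}{3}$ ($n{\left(v \right)} = - 3 \left(\frac{5 v}{9} \left(-5 + v\right) - 1\right) = - 3 \left(\frac{5 v \left(-5 + v\right)}{9} - 1\right) = - 3 \left(-1 + \frac{5 v \left(-5 + v\right)}{9}\right) = 3 - \frac{5 v \left(-5 + v\right)}{3}$)
$\left(\left(242 - 73\right) + n{\left(-15 \right)}\right)^{2} = \left(\left(242 - 73\right) + \left(3 - - 25 \left(-5 - 15\right)\right)\right)^{2} = \left(\left(242 - 73\right) + \left(3 - \left(-25\right) \left(-20\right)\right)\right)^{2} = \left(169 + \left(3 - 500\right)\right)^{2} = \left(169 - 497\right)^{2} = \left(-328\right)^{2} = 107584$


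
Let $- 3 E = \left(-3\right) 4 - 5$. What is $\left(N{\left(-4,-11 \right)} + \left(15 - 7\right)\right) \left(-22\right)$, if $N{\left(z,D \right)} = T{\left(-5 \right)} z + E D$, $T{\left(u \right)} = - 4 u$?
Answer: $\frac{8866}{3} \approx 2955.3$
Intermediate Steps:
$E = \frac{17}{3}$ ($E = - \frac{\left(-3\right) 4 - 5}{3} = - \frac{-12 - 5}{3} = \left(- \frac{1}{3}\right) \left(-17\right) = \frac{17}{3} \approx 5.6667$)
$N{\left(z,D \right)} = 20 z + \frac{17 D}{3}$ ($N{\left(z,D \right)} = \left(-4\right) \left(-5\right) z + \frac{17 D}{3} = 20 z + \frac{17 D}{3}$)
$\left(N{\left(-4,-11 \right)} + \left(15 - 7\right)\right) \left(-22\right) = \left(\left(20 \left(-4\right) + \frac{17}{3} \left(-11\right)\right) + \left(15 - 7\right)\right) \left(-22\right) = \left(\left(-80 - \frac{187}{3}\right) + 8\right) \left(-22\right) = \left(- \frac{427}{3} + 8\right) \left(-22\right) = \left(- \frac{403}{3}\right) \left(-22\right) = \frac{8866}{3}$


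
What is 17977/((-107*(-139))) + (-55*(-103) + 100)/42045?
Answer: 168317162/125067057 ≈ 1.3458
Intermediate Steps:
17977/((-107*(-139))) + (-55*(-103) + 100)/42045 = 17977/14873 + (5665 + 100)*(1/42045) = 17977*(1/14873) + 5765*(1/42045) = 17977/14873 + 1153/8409 = 168317162/125067057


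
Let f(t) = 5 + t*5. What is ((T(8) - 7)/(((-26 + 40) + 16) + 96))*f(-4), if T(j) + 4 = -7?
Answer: 15/7 ≈ 2.1429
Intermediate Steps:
f(t) = 5 + 5*t
T(j) = -11 (T(j) = -4 - 7 = -11)
((T(8) - 7)/(((-26 + 40) + 16) + 96))*f(-4) = ((-11 - 7)/(((-26 + 40) + 16) + 96))*(5 + 5*(-4)) = (-18/((14 + 16) + 96))*(5 - 20) = -18/(30 + 96)*(-15) = -18/126*(-15) = -18*1/126*(-15) = -⅐*(-15) = 15/7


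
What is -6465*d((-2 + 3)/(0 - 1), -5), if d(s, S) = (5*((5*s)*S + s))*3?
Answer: -2327400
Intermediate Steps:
d(s, S) = 15*s + 75*S*s (d(s, S) = (5*(5*S*s + s))*3 = (5*(s + 5*S*s))*3 = (5*s + 25*S*s)*3 = 15*s + 75*S*s)
-6465*d((-2 + 3)/(0 - 1), -5) = -96975*(-2 + 3)/(0 - 1)*(1 + 5*(-5)) = -96975*1/(-1)*(1 - 25) = -96975*1*(-1)*(-24) = -96975*(-1)*(-24) = -6465*360 = -2327400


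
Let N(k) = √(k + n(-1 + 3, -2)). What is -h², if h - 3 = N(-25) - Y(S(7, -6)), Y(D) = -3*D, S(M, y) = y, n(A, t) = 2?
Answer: -202 + 30*I*√23 ≈ -202.0 + 143.88*I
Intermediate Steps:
N(k) = √(2 + k) (N(k) = √(k + 2) = √(2 + k))
h = -15 + I*√23 (h = 3 + (√(2 - 25) - (-3)*(-6)) = 3 + (√(-23) - 1*18) = 3 + (I*√23 - 18) = 3 + (-18 + I*√23) = -15 + I*√23 ≈ -15.0 + 4.7958*I)
-h² = -(-15 + I*√23)²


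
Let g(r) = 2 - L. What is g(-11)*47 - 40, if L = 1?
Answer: 7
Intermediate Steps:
g(r) = 1 (g(r) = 2 - 1*1 = 2 - 1 = 1)
g(-11)*47 - 40 = 1*47 - 40 = 47 - 40 = 7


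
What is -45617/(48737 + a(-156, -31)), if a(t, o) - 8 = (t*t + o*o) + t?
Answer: -45617/73886 ≈ -0.61740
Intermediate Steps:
a(t, o) = 8 + t + o² + t² (a(t, o) = 8 + ((t*t + o*o) + t) = 8 + ((t² + o²) + t) = 8 + ((o² + t²) + t) = 8 + (t + o² + t²) = 8 + t + o² + t²)
-45617/(48737 + a(-156, -31)) = -45617/(48737 + (8 - 156 + (-31)² + (-156)²)) = -45617/(48737 + (8 - 156 + 961 + 24336)) = -45617/(48737 + 25149) = -45617/73886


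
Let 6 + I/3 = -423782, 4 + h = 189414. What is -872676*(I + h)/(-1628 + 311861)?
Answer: 44961680424/14773 ≈ 3.0435e+6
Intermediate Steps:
h = 189410 (h = -4 + 189414 = 189410)
I = -1271364 (I = -18 + 3*(-423782) = -18 - 1271346 = -1271364)
-872676*(I + h)/(-1628 + 311861) = -872676*(-1271364 + 189410)/(-1628 + 311861) = -872676/(310233/(-1081954)) = -872676/(310233*(-1/1081954)) = -872676/(-310233/1081954) = -872676*(-1081954/310233) = 44961680424/14773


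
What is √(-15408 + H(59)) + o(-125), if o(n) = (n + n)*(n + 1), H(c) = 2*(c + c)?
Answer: 31000 + 2*I*√3793 ≈ 31000.0 + 123.17*I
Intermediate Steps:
H(c) = 4*c (H(c) = 2*(2*c) = 4*c)
o(n) = 2*n*(1 + n) (o(n) = (2*n)*(1 + n) = 2*n*(1 + n))
√(-15408 + H(59)) + o(-125) = √(-15408 + 4*59) + 2*(-125)*(1 - 125) = √(-15408 + 236) + 2*(-125)*(-124) = √(-15172) + 31000 = 2*I*√3793 + 31000 = 31000 + 2*I*√3793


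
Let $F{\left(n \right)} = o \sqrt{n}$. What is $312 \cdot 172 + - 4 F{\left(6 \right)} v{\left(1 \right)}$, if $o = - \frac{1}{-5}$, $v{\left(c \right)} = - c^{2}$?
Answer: $53664 + \frac{4 \sqrt{6}}{5} \approx 53666.0$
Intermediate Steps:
$o = \frac{1}{5}$ ($o = \left(-1\right) \left(- \frac{1}{5}\right) = \frac{1}{5} \approx 0.2$)
$F{\left(n \right)} = \frac{\sqrt{n}}{5}$
$312 \cdot 172 + - 4 F{\left(6 \right)} v{\left(1 \right)} = 312 \cdot 172 + - 4 \frac{\sqrt{6}}{5} \left(- 1^{2}\right) = 53664 + - \frac{4 \sqrt{6}}{5} \left(\left(-1\right) 1\right) = 53664 + - \frac{4 \sqrt{6}}{5} \left(-1\right) = 53664 + \frac{4 \sqrt{6}}{5}$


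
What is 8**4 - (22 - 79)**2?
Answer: 847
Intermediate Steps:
8**4 - (22 - 79)**2 = 4096 - 1*(-57)**2 = 4096 - 1*3249 = 4096 - 3249 = 847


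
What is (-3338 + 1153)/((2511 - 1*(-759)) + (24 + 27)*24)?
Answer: -2185/4494 ≈ -0.48620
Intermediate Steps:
(-3338 + 1153)/((2511 - 1*(-759)) + (24 + 27)*24) = -2185/((2511 + 759) + 51*24) = -2185/(3270 + 1224) = -2185/4494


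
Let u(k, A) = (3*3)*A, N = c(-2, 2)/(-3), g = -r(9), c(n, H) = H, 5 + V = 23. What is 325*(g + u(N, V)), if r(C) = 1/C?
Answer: 473525/9 ≈ 52614.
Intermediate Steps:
V = 18 (V = -5 + 23 = 18)
g = -⅑ (g = -1/9 = -1*⅑ = -⅑ ≈ -0.11111)
N = -⅔ (N = 2/(-3) = 2*(-⅓) = -⅔ ≈ -0.66667)
u(k, A) = 9*A
325*(g + u(N, V)) = 325*(-⅑ + 9*18) = 325*(-⅑ + 162) = 325*(1457/9) = 473525/9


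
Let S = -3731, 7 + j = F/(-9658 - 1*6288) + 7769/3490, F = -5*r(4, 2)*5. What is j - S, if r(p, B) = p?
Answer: 103685284217/27825770 ≈ 3726.2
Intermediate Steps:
F = -100 (F = -5*4*5 = -20*5 = -100)
j = -132663653/27825770 (j = -7 + (-100/(-9658 - 1*6288) + 7769/3490) = -7 + (-100/(-9658 - 6288) + 7769*(1/3490)) = -7 + (-100/(-15946) + 7769/3490) = -7 + (-100*(-1/15946) + 7769/3490) = -7 + (50/7973 + 7769/3490) = -7 + 62116737/27825770 = -132663653/27825770 ≈ -4.7677)
j - S = -132663653/27825770 - 1*(-3731) = -132663653/27825770 + 3731 = 103685284217/27825770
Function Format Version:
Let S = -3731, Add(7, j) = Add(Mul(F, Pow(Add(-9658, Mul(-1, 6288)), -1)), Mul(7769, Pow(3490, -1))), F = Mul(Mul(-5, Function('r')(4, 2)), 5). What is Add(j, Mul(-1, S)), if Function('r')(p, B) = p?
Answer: Rational(103685284217, 27825770) ≈ 3726.2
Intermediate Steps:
F = -100 (F = Mul(Mul(-5, 4), 5) = Mul(-20, 5) = -100)
j = Rational(-132663653, 27825770) (j = Add(-7, Add(Mul(-100, Pow(Add(-9658, Mul(-1, 6288)), -1)), Mul(7769, Pow(3490, -1)))) = Add(-7, Add(Mul(-100, Pow(Add(-9658, -6288), -1)), Mul(7769, Rational(1, 3490)))) = Add(-7, Add(Mul(-100, Pow(-15946, -1)), Rational(7769, 3490))) = Add(-7, Add(Mul(-100, Rational(-1, 15946)), Rational(7769, 3490))) = Add(-7, Add(Rational(50, 7973), Rational(7769, 3490))) = Add(-7, Rational(62116737, 27825770)) = Rational(-132663653, 27825770) ≈ -4.7677)
Add(j, Mul(-1, S)) = Add(Rational(-132663653, 27825770), Mul(-1, -3731)) = Add(Rational(-132663653, 27825770), 3731) = Rational(103685284217, 27825770)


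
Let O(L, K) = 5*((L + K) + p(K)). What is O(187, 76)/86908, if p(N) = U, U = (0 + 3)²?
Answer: 340/21727 ≈ 0.015649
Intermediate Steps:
U = 9 (U = 3² = 9)
p(N) = 9
O(L, K) = 45 + 5*K + 5*L (O(L, K) = 5*((L + K) + 9) = 5*((K + L) + 9) = 5*(9 + K + L) = 45 + 5*K + 5*L)
O(187, 76)/86908 = (45 + 5*76 + 5*187)/86908 = (45 + 380 + 935)*(1/86908) = 1360*(1/86908) = 340/21727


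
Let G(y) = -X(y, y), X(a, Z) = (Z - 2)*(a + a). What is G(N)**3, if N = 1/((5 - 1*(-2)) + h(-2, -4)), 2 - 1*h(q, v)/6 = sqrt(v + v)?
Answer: 8*(-70920*sqrt(2) + 77219*I)/(90686951*I + 182347560*sqrt(2)) ≈ -0.0020193 + 0.0031056*I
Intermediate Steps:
h(q, v) = 12 - 6*sqrt(2)*sqrt(v) (h(q, v) = 12 - 6*sqrt(v + v) = 12 - 6*sqrt(2)*sqrt(v))
N = 1/(19 - 12*I*sqrt(2)) (N = 1/((5 - 1*(-2)) + (12 - 6*sqrt(2)*sqrt(-4))) = 1/((5 + 2) + (12 - 6*sqrt(2)*2*I)) = 1/(7 + (12 - 12*I*sqrt(2))) = 1/(19 - 12*I*sqrt(2)) ≈ 0.029276 + 0.026149*I)
X(a, Z) = 2*a*(-2 + Z) (X(a, Z) = (-2 + Z)*(2*a) = 2*a*(-2 + Z))
G(y) = -2*y*(-2 + y)
G(N)**3 = (2*(19/649 + 12*I*sqrt(2)/649)*(2 - (19/649 + 12*I*sqrt(2)/649)))**3 = (2*(19/649 + 12*I*sqrt(2)/649)*(2 + (-19/649 - 12*I*sqrt(2)/649)))**3 = (2*(19/649 + 12*I*sqrt(2)/649)*(1279/649 - 12*I*sqrt(2)/649))**3 = 8*(19/649 + 12*I*sqrt(2)/649)**3*(1279/649 - 12*I*sqrt(2)/649)**3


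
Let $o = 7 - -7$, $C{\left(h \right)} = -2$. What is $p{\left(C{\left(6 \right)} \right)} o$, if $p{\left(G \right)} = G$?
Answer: $-28$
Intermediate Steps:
$o = 14$ ($o = 7 + 7 = 14$)
$p{\left(C{\left(6 \right)} \right)} o = \left(-2\right) 14 = -28$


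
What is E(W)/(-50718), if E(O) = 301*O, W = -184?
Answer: 27692/25359 ≈ 1.0920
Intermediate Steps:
E(W)/(-50718) = (301*(-184))/(-50718) = -55384*(-1/50718) = 27692/25359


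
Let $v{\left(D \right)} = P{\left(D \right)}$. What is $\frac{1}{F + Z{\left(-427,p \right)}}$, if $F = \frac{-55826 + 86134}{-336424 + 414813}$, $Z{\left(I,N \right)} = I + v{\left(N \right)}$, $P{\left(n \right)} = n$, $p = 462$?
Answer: $\frac{78389}{2773923} \approx 0.028259$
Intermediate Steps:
$v{\left(D \right)} = D$
$Z{\left(I,N \right)} = I + N$
$F = \frac{30308}{78389} \approx 0.38664$
$\frac{1}{F + Z{\left(-427,p \right)}} = \frac{1}{\frac{30308}{78389} + \left(-427 + 462\right)} = \frac{1}{\frac{30308}{78389} + 35} = \frac{1}{\frac{2773923}{78389}} = \frac{78389}{2773923}$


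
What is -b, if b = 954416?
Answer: -954416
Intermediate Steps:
-b = -1*954416 = -954416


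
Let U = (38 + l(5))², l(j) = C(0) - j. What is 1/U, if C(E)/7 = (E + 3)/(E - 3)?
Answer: 1/676 ≈ 0.0014793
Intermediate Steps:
C(E) = 7*(3 + E)/(-3 + E) (C(E) = 7*((E + 3)/(E - 3)) = 7*((3 + E)/(-3 + E)) = 7*(3 + E)/(-3 + E))
l(j) = -7 - j (l(j) = 7*(3 + 0)/(-3 + 0) - j = 7*3/(-3) - j = 7*(-⅓)*3 - j = -7 - j)
U = 676 (U = (38 + (-7 - 1*5))² = (38 + (-7 - 5))² = (38 - 12)² = 26² = 676)
1/U = 1/676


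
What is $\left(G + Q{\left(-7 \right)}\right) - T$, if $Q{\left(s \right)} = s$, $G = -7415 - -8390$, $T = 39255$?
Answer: $-38287$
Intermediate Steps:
$G = 975$ ($G = -7415 + 8390 = 975$)
$\left(G + Q{\left(-7 \right)}\right) - T = \left(975 - 7\right) - 39255 = 968 - 39255 = -38287$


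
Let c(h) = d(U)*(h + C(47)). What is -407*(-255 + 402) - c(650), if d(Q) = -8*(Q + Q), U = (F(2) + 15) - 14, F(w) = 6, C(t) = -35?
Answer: 9051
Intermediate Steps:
U = 7 (U = (6 + 15) - 14 = 21 - 14 = 7)
d(Q) = -16*Q
c(h) = 3920 - 112*h (c(h) = (-16*7)*(h - 35) = -112*(-35 + h) = 3920 - 112*h)
-407*(-255 + 402) - c(650) = -407*(-255 + 402) - (3920 - 112*650) = -407*147 - (3920 - 72800) = -59829 - 1*(-68880) = -59829 + 68880 = 9051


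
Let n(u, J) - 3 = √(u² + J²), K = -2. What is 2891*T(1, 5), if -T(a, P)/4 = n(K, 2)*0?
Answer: 0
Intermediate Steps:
n(u, J) = 3 + √(J² + u²) (n(u, J) = 3 + √(u² + J²) = 3 + √(J² + u²))
T(a, P) = 0 (T(a, P) = -4*(3 + √(2² + (-2)²))*0 = -4*(3 + √(4 + 4))*0 = -4*(3 + √8)*0 = -4*(3 + 2*√2)*0 = -4*0 = 0)
2891*T(1, 5) = 2891*0 = 0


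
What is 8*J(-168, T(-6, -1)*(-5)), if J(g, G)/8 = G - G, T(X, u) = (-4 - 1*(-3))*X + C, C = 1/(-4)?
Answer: 0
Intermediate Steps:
C = -1/4 ≈ -0.25000
T(X, u) = -1/4 - X (T(X, u) = (-4 - 1*(-3))*X - 1/4 = (-4 + 3)*X - 1/4 = -X - 1/4 = -1/4 - X)
J(g, G) = 0 (J(g, G) = 8*(G - G) = 8*0 = 0)
8*J(-168, T(-6, -1)*(-5)) = 8*0 = 0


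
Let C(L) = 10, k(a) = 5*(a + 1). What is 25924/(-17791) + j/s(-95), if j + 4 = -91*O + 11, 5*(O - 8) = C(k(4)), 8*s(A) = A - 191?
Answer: 60553960/2544113 ≈ 23.802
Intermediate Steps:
s(A) = -191/8 + A/8 (s(A) = (A - 191)/8 = (-191 + A)/8 = -191/8 + A/8)
k(a) = 5 + 5*a (k(a) = 5*(1 + a) = 5 + 5*a)
O = 10 (O = 8 + (⅕)*10 = 8 + 2 = 10)
j = -903 (j = -4 + (-91*10 + 11) = -4 + (-910 + 11) = -4 - 899 = -903)
25924/(-17791) + j/s(-95) = 25924/(-17791) - 903/(-191/8 + (⅛)*(-95)) = 25924*(-1/17791) - 903/(-191/8 - 95/8) = -25924/17791 - 903/(-143/4) = -25924/17791 - 903*(-4/143) = -25924/17791 + 3612/143 = 60553960/2544113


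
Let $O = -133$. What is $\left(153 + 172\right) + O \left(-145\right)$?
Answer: $19610$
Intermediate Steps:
$\left(153 + 172\right) + O \left(-145\right) = \left(153 + 172\right) - -19285 = 325 + 19285 = 19610$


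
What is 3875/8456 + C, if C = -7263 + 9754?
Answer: 21067771/8456 ≈ 2491.5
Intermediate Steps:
C = 2491
3875/8456 + C = 3875/8456 + 2491 = 21067771/8456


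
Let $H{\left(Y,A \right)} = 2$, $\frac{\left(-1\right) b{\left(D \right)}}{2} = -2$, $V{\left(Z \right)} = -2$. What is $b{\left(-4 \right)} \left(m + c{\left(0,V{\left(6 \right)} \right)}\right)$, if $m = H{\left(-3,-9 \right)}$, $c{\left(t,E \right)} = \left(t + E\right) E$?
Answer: $24$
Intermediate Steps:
$b{\left(D \right)} = 4$ ($b{\left(D \right)} = \left(-2\right) \left(-2\right) = 4$)
$c{\left(t,E \right)} = E \left(E + t\right)$ ($c{\left(t,E \right)} = \left(E + t\right) E = E \left(E + t\right)$)
$m = 2$
$b{\left(-4 \right)} \left(m + c{\left(0,V{\left(6 \right)} \right)}\right) = 4 \left(2 - 2 \left(-2 + 0\right)\right) = 4 \left(2 - -4\right) = 4 \left(2 + 4\right) = 4 \cdot 6 = 24$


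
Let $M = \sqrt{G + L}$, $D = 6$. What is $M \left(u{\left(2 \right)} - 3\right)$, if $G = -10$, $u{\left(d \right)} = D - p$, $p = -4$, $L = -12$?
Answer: $7 i \sqrt{22} \approx 32.833 i$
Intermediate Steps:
$u{\left(d \right)} = 10$ ($u{\left(d \right)} = 6 - -4 = 6 + 4 = 10$)
$M = i \sqrt{22}$ ($M = \sqrt{-10 - 12} = \sqrt{-22} = i \sqrt{22} \approx 4.6904 i$)
$M \left(u{\left(2 \right)} - 3\right) = i \sqrt{22} \left(10 - 3\right) = i \sqrt{22} \cdot 7 = 7 i \sqrt{22}$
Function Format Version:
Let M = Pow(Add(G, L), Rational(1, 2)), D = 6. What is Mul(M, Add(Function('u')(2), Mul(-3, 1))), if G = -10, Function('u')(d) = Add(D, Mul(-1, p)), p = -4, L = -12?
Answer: Mul(7, I, Pow(22, Rational(1, 2))) ≈ Mul(32.833, I)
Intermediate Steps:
Function('u')(d) = 10 (Function('u')(d) = Add(6, Mul(-1, -4)) = Add(6, 4) = 10)
M = Mul(I, Pow(22, Rational(1, 2))) (M = Pow(Add(-10, -12), Rational(1, 2)) = Pow(-22, Rational(1, 2)) = Mul(I, Pow(22, Rational(1, 2))) ≈ Mul(4.6904, I))
Mul(M, Add(Function('u')(2), Mul(-3, 1))) = Mul(Mul(I, Pow(22, Rational(1, 2))), Add(10, Mul(-3, 1))) = Mul(Mul(I, Pow(22, Rational(1, 2))), Add(10, -3)) = Mul(Mul(I, Pow(22, Rational(1, 2))), 7) = Mul(7, I, Pow(22, Rational(1, 2)))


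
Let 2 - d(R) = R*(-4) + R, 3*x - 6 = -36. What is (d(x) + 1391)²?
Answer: 1857769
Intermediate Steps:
x = -10 (x = 2 + (⅓)*(-36) = 2 - 12 = -10)
d(R) = 2 + 3*R (d(R) = 2 - (R*(-4) + R) = 2 - (-4*R + R) = 2 - (-3)*R = 2 + 3*R)
(d(x) + 1391)² = ((2 + 3*(-10)) + 1391)² = ((2 - 30) + 1391)² = (-28 + 1391)² = 1363² = 1857769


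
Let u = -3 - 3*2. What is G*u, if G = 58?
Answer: -522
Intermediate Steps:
u = -9 (u = -3 - 6 = -9)
G*u = 58*(-9) = -522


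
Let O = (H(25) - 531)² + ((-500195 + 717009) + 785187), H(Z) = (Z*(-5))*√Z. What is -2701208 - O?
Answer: -5039545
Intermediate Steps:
H(Z) = -5*Z^(3/2) (H(Z) = (-5*Z)*√Z = -5*Z^(3/2))
O = 2338337 (O = (-5*25^(3/2) - 531)² + ((-500195 + 717009) + 785187) = (-5*125 - 531)² + (216814 + 785187) = (-625 - 531)² + 1002001 = (-1156)² + 1002001 = 1336336 + 1002001 = 2338337)
-2701208 - O = -2701208 - 1*2338337 = -2701208 - 2338337 = -5039545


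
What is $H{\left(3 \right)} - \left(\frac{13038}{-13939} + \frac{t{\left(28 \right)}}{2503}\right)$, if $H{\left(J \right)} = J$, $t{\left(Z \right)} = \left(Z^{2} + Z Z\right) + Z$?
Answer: $\frac{2170857}{658289} \approx 3.2977$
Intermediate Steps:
$t{\left(Z \right)} = Z + 2 Z^{2}$ ($t{\left(Z \right)} = \left(Z^{2} + Z^{2}\right) + Z = 2 Z^{2} + Z = Z + 2 Z^{2}$)
$H{\left(3 \right)} - \left(\frac{13038}{-13939} + \frac{t{\left(28 \right)}}{2503}\right) = 3 - \left(\frac{13038}{-13939} + \frac{28 \left(1 + 2 \cdot 28\right)}{2503}\right) = 3 - \left(13038 \left(- \frac{1}{13939}\right) + 28 \left(1 + 56\right) \frac{1}{2503}\right) = 3 - \left(- \frac{246}{263} + 28 \cdot 57 \cdot \frac{1}{2503}\right) = 3 - \left(- \frac{246}{263} + 1596 \cdot \frac{1}{2503}\right) = 3 - \left(- \frac{246}{263} + \frac{1596}{2503}\right) = 3 - - \frac{195990}{658289} = 3 + \frac{195990}{658289} = \frac{2170857}{658289}$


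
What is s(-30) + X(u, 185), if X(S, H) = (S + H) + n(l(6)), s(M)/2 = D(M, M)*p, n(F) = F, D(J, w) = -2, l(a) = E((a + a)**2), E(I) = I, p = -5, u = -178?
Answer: 171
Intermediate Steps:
l(a) = 4*a**2 (l(a) = (a + a)**2 = (2*a)**2 = 4*a**2)
s(M) = 20 (s(M) = 2*(-2*(-5)) = 2*10 = 20)
X(S, H) = 144 + H + S (X(S, H) = (S + H) + 4*6**2 = (H + S) + 4*36 = (H + S) + 144 = 144 + H + S)
s(-30) + X(u, 185) = 20 + (144 + 185 - 178) = 20 + 151 = 171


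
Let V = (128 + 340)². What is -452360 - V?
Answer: -671384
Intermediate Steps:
V = 219024 (V = 468² = 219024)
-452360 - V = -452360 - 1*219024 = -452360 - 219024 = -671384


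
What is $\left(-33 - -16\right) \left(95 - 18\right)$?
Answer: $-1309$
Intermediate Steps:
$\left(-33 - -16\right) \left(95 - 18\right) = \left(-33 + 16\right) 77 = \left(-17\right) 77 = -1309$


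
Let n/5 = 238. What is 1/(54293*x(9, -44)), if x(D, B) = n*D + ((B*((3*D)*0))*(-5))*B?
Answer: 1/581478030 ≈ 1.7198e-9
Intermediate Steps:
n = 1190 (n = 5*238 = 1190)
x(D, B) = 1190*D (x(D, B) = 1190*D + ((B*((3*D)*0))*(-5))*B = 1190*D + ((B*0)*(-5))*B = 1190*D + (0*(-5))*B = 1190*D + 0*B = 1190*D + 0 = 1190*D)
1/(54293*x(9, -44)) = 1/(54293*((1190*9))) = (1/54293)/10710 = (1/54293)*(1/10710) = 1/581478030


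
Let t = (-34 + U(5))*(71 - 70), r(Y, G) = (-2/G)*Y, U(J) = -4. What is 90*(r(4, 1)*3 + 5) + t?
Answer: -1748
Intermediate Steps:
r(Y, G) = -2*Y/G
t = -38 (t = (-34 - 4)*(71 - 70) = -38*1 = -38)
90*(r(4, 1)*3 + 5) + t = 90*(-2*4/1*3 + 5) - 38 = 90*(-2*4*1*3 + 5) - 38 = 90*(-8*3 + 5) - 38 = 90*(-24 + 5) - 38 = 90*(-19) - 38 = -1710 - 38 = -1748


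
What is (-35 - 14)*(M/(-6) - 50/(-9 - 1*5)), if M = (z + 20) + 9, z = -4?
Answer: 175/6 ≈ 29.167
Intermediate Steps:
M = 25 (M = (-4 + 20) + 9 = 16 + 9 = 25)
(-35 - 14)*(M/(-6) - 50/(-9 - 1*5)) = (-35 - 14)*(25/(-6) - 50/(-9 - 1*5)) = -49*(25*(-⅙) - 50/(-9 - 5)) = -49*(-25/6 - 50/(-14)) = -49*(-25/6 - 50*(-1/14)) = -49*(-25/6 + 25/7) = -49*(-25/42) = 175/6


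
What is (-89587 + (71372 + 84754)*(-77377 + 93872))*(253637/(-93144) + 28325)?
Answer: 6793529949752181629/93144 ≈ 7.2936e+13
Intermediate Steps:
(-89587 + (71372 + 84754)*(-77377 + 93872))*(253637/(-93144) + 28325) = (-89587 + 156126*16495)*(253637*(-1/93144) + 28325) = (-89587 + 2575298370)*(-253637/93144 + 28325) = 2575208783*(2638050163/93144) = 6793529949752181629/93144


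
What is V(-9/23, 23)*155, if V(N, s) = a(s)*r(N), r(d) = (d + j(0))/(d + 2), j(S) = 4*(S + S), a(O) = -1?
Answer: 1395/37 ≈ 37.703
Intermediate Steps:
j(S) = 8*S (j(S) = 4*(2*S) = 8*S)
r(d) = d/(2 + d) (r(d) = (d + 8*0)/(d + 2) = (d + 0)/(2 + d) = d/(2 + d))
V(N, s) = -N/(2 + N)
V(-9/23, 23)*155 = -(-9/23)/(2 - 9/23)*155 = -(-9*1/23)/(2 - 9*1/23)*155 = -1*(-9/23)/(2 - 9/23)*155 = -1*(-9/23)/37/23*155 = -1*(-9/23)*23/37*155 = (9/37)*155 = 1395/37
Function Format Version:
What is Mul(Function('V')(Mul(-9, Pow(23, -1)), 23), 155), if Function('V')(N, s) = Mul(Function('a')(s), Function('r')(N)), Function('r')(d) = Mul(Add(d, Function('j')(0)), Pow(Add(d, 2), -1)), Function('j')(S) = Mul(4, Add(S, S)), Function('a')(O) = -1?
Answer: Rational(1395, 37) ≈ 37.703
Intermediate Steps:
Function('j')(S) = Mul(8, S) (Function('j')(S) = Mul(4, Mul(2, S)) = Mul(8, S))
Function('r')(d) = Mul(d, Pow(Add(2, d), -1)) (Function('r')(d) = Mul(Add(d, Mul(8, 0)), Pow(Add(d, 2), -1)) = Mul(Add(d, 0), Pow(Add(2, d), -1)) = Mul(d, Pow(Add(2, d), -1)))
Function('V')(N, s) = Mul(-1, N, Pow(Add(2, N), -1)) (Function('V')(N, s) = Mul(-1, Mul(N, Pow(Add(2, N), -1))) = Mul(-1, N, Pow(Add(2, N), -1)))
Mul(Function('V')(Mul(-9, Pow(23, -1)), 23), 155) = Mul(Mul(-1, Mul(-9, Pow(23, -1)), Pow(Add(2, Mul(-9, Pow(23, -1))), -1)), 155) = Mul(Mul(-1, Mul(-9, Rational(1, 23)), Pow(Add(2, Mul(-9, Rational(1, 23))), -1)), 155) = Mul(Mul(-1, Rational(-9, 23), Pow(Add(2, Rational(-9, 23)), -1)), 155) = Mul(Mul(-1, Rational(-9, 23), Pow(Rational(37, 23), -1)), 155) = Mul(Mul(-1, Rational(-9, 23), Rational(23, 37)), 155) = Mul(Rational(9, 37), 155) = Rational(1395, 37)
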